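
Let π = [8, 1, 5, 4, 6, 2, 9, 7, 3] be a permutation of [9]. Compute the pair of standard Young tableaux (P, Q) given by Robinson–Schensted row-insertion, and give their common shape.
P = [1, 2, 3, 7] / [4, 6] / [5, 9] / [8];  Q = [1, 3, 5, 7] / [2, 8] / [4, 9] / [6];  common shape = (4, 2, 2, 1)

Row-insert the values π_1, π_2, … into P one at a time, bumping the leftmost entry strictly greater than the inserted value down to the next row. The recording tableau Q records, in position (i, j), the step at which that cell was added to P.
  Insert 8 (step 1): P = [8];  Q = [1]
  Insert 1 (step 2): P = [1] / [8];  Q = [1] / [2]
  Insert 5 (step 3): P = [1, 5] / [8];  Q = [1, 3] / [2]
  Insert 4 (step 4): P = [1, 4] / [5] / [8];  Q = [1, 3] / [2] / [4]
  Insert 6 (step 5): P = [1, 4, 6] / [5] / [8];  Q = [1, 3, 5] / [2] / [4]
  Insert 2 (step 6): P = [1, 2, 6] / [4] / [5] / [8];  Q = [1, 3, 5] / [2] / [4] / [6]
  Insert 9 (step 7): P = [1, 2, 6, 9] / [4] / [5] / [8];  Q = [1, 3, 5, 7] / [2] / [4] / [6]
  Insert 7 (step 8): P = [1, 2, 6, 7] / [4, 9] / [5] / [8];  Q = [1, 3, 5, 7] / [2, 8] / [4] / [6]
  Insert 3 (step 9): P = [1, 2, 3, 7] / [4, 6] / [5, 9] / [8];  Q = [1, 3, 5, 7] / [2, 8] / [4, 9] / [6]
Final shape: (4, 2, 2, 1).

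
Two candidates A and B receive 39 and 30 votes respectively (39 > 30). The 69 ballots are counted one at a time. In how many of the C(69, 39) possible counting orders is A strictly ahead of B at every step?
Strict-lead orderings = 4125297395638025376

Total orderings of the 69 votes with 39 for A: C(69, 39) = 31627280033224861216. By the Bertrand ballot formula (Cycle Lemma / reflection principle), the number of orderings in which A is strictly ahead of B throughout is (p − q)/(p + q) · C(p + q, p) = (39 − 30)/(39 + 30) · 31627280033224861216 = 4125297395638025376.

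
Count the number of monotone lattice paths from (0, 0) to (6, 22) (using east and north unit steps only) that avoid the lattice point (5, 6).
Number of paths = 368886

Total paths from (0, 0) to (6, 22): C(28, 6) = 376740. Paths through (5, 6): (paths (0, 0) → (5, 6)) × (paths (5, 6) → (6, 22)) = C(11, 5) · C(17, 1) = 462 · 17 = 7854. Avoidance count = 376740 − 7854 = 368886.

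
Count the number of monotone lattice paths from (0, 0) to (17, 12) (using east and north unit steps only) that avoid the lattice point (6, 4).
Number of paths = 36023715

Total paths from (0, 0) to (17, 12): C(29, 17) = 51895935. Paths through (6, 4): (paths (0, 0) → (6, 4)) × (paths (6, 4) → (17, 12)) = C(10, 6) · C(19, 11) = 210 · 75582 = 15872220. Avoidance count = 51895935 − 15872220 = 36023715.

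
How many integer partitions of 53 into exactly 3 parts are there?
p(53, 3 parts) = 234

Partitions of n into exactly k parts are in bijection with partitions of n − k into at most k parts (subtract 1 from each part). So p(53, exactly 3) = p(50, parts ≤ 3). Computing via the recurrence p(m, j) = p(m, j−1) + p(m−j, j) gives 234.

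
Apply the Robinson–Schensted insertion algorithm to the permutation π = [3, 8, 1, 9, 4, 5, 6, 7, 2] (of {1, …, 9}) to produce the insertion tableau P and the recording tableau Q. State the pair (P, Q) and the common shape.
P = [1, 2, 5, 6, 7] / [3, 4, 9] / [8];  Q = [1, 2, 4, 7, 8] / [3, 5, 6] / [9];  common shape = (5, 3, 1)

Row-insert the values π_1, π_2, … into P one at a time, bumping the leftmost entry strictly greater than the inserted value down to the next row. The recording tableau Q records, in position (i, j), the step at which that cell was added to P.
  Insert 3 (step 1): P = [3];  Q = [1]
  Insert 8 (step 2): P = [3, 8];  Q = [1, 2]
  Insert 1 (step 3): P = [1, 8] / [3];  Q = [1, 2] / [3]
  Insert 9 (step 4): P = [1, 8, 9] / [3];  Q = [1, 2, 4] / [3]
  Insert 4 (step 5): P = [1, 4, 9] / [3, 8];  Q = [1, 2, 4] / [3, 5]
  Insert 5 (step 6): P = [1, 4, 5] / [3, 8, 9];  Q = [1, 2, 4] / [3, 5, 6]
  Insert 6 (step 7): P = [1, 4, 5, 6] / [3, 8, 9];  Q = [1, 2, 4, 7] / [3, 5, 6]
  Insert 7 (step 8): P = [1, 4, 5, 6, 7] / [3, 8, 9];  Q = [1, 2, 4, 7, 8] / [3, 5, 6]
  Insert 2 (step 9): P = [1, 2, 5, 6, 7] / [3, 4, 9] / [8];  Q = [1, 2, 4, 7, 8] / [3, 5, 6] / [9]
Final shape: (5, 3, 1).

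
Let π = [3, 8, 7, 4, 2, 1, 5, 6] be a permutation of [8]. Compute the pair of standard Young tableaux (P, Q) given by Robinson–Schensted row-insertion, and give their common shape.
P = [1, 4, 5, 6] / [2] / [3] / [7] / [8];  Q = [1, 2, 7, 8] / [3] / [4] / [5] / [6];  common shape = (4, 1, 1, 1, 1)

Row-insert the values π_1, π_2, … into P one at a time, bumping the leftmost entry strictly greater than the inserted value down to the next row. The recording tableau Q records, in position (i, j), the step at which that cell was added to P.
  Insert 3 (step 1): P = [3];  Q = [1]
  Insert 8 (step 2): P = [3, 8];  Q = [1, 2]
  Insert 7 (step 3): P = [3, 7] / [8];  Q = [1, 2] / [3]
  Insert 4 (step 4): P = [3, 4] / [7] / [8];  Q = [1, 2] / [3] / [4]
  Insert 2 (step 5): P = [2, 4] / [3] / [7] / [8];  Q = [1, 2] / [3] / [4] / [5]
  Insert 1 (step 6): P = [1, 4] / [2] / [3] / [7] / [8];  Q = [1, 2] / [3] / [4] / [5] / [6]
  Insert 5 (step 7): P = [1, 4, 5] / [2] / [3] / [7] / [8];  Q = [1, 2, 7] / [3] / [4] / [5] / [6]
  Insert 6 (step 8): P = [1, 4, 5, 6] / [2] / [3] / [7] / [8];  Q = [1, 2, 7, 8] / [3] / [4] / [5] / [6]
Final shape: (4, 1, 1, 1, 1).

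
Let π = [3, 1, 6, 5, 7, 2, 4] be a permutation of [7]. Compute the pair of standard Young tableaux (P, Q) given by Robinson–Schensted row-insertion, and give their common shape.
P = [1, 2, 4] / [3, 5, 7] / [6];  Q = [1, 3, 5] / [2, 4, 7] / [6];  common shape = (3, 3, 1)

Row-insert the values π_1, π_2, … into P one at a time, bumping the leftmost entry strictly greater than the inserted value down to the next row. The recording tableau Q records, in position (i, j), the step at which that cell was added to P.
  Insert 3 (step 1): P = [3];  Q = [1]
  Insert 1 (step 2): P = [1] / [3];  Q = [1] / [2]
  Insert 6 (step 3): P = [1, 6] / [3];  Q = [1, 3] / [2]
  Insert 5 (step 4): P = [1, 5] / [3, 6];  Q = [1, 3] / [2, 4]
  Insert 7 (step 5): P = [1, 5, 7] / [3, 6];  Q = [1, 3, 5] / [2, 4]
  Insert 2 (step 6): P = [1, 2, 7] / [3, 5] / [6];  Q = [1, 3, 5] / [2, 4] / [6]
  Insert 4 (step 7): P = [1, 2, 4] / [3, 5, 7] / [6];  Q = [1, 3, 5] / [2, 4, 7] / [6]
Final shape: (3, 3, 1).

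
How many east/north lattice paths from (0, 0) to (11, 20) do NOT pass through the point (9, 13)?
Number of paths = 66765195

Total paths from (0, 0) to (11, 20): C(31, 11) = 84672315. Paths through (9, 13): (paths (0, 0) → (9, 13)) × (paths (9, 13) → (11, 20)) = C(22, 9) · C(9, 2) = 497420 · 36 = 17907120. Avoidance count = 84672315 − 17907120 = 66765195.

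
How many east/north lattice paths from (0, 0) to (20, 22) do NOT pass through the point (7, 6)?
Number of paths = 397337129280

Total paths from (0, 0) to (20, 22): C(42, 20) = 513791607420. Paths through (7, 6): (paths (0, 0) → (7, 6)) × (paths (7, 6) → (20, 22)) = C(13, 7) · C(29, 13) = 1716 · 67863915 = 116454478140. Avoidance count = 513791607420 − 116454478140 = 397337129280.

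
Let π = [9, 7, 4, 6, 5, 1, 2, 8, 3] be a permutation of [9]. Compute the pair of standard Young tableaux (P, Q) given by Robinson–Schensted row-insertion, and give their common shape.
P = [1, 2, 3] / [4, 5, 8] / [6] / [7] / [9];  Q = [1, 4, 8] / [2, 7, 9] / [3] / [5] / [6];  common shape = (3, 3, 1, 1, 1)

Row-insert the values π_1, π_2, … into P one at a time, bumping the leftmost entry strictly greater than the inserted value down to the next row. The recording tableau Q records, in position (i, j), the step at which that cell was added to P.
  Insert 9 (step 1): P = [9];  Q = [1]
  Insert 7 (step 2): P = [7] / [9];  Q = [1] / [2]
  Insert 4 (step 3): P = [4] / [7] / [9];  Q = [1] / [2] / [3]
  Insert 6 (step 4): P = [4, 6] / [7] / [9];  Q = [1, 4] / [2] / [3]
  Insert 5 (step 5): P = [4, 5] / [6] / [7] / [9];  Q = [1, 4] / [2] / [3] / [5]
  Insert 1 (step 6): P = [1, 5] / [4] / [6] / [7] / [9];  Q = [1, 4] / [2] / [3] / [5] / [6]
  Insert 2 (step 7): P = [1, 2] / [4, 5] / [6] / [7] / [9];  Q = [1, 4] / [2, 7] / [3] / [5] / [6]
  Insert 8 (step 8): P = [1, 2, 8] / [4, 5] / [6] / [7] / [9];  Q = [1, 4, 8] / [2, 7] / [3] / [5] / [6]
  Insert 3 (step 9): P = [1, 2, 3] / [4, 5, 8] / [6] / [7] / [9];  Q = [1, 4, 8] / [2, 7, 9] / [3] / [5] / [6]
Final shape: (3, 3, 1, 1, 1).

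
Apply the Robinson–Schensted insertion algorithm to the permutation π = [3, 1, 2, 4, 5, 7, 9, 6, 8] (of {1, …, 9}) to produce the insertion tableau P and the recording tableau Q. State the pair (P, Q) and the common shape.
P = [1, 2, 4, 5, 6, 8] / [3, 7, 9];  Q = [1, 3, 4, 5, 6, 7] / [2, 8, 9];  common shape = (6, 3)

Row-insert the values π_1, π_2, … into P one at a time, bumping the leftmost entry strictly greater than the inserted value down to the next row. The recording tableau Q records, in position (i, j), the step at which that cell was added to P.
  Insert 3 (step 1): P = [3];  Q = [1]
  Insert 1 (step 2): P = [1] / [3];  Q = [1] / [2]
  Insert 2 (step 3): P = [1, 2] / [3];  Q = [1, 3] / [2]
  Insert 4 (step 4): P = [1, 2, 4] / [3];  Q = [1, 3, 4] / [2]
  Insert 5 (step 5): P = [1, 2, 4, 5] / [3];  Q = [1, 3, 4, 5] / [2]
  Insert 7 (step 6): P = [1, 2, 4, 5, 7] / [3];  Q = [1, 3, 4, 5, 6] / [2]
  Insert 9 (step 7): P = [1, 2, 4, 5, 7, 9] / [3];  Q = [1, 3, 4, 5, 6, 7] / [2]
  Insert 6 (step 8): P = [1, 2, 4, 5, 6, 9] / [3, 7];  Q = [1, 3, 4, 5, 6, 7] / [2, 8]
  Insert 8 (step 9): P = [1, 2, 4, 5, 6, 8] / [3, 7, 9];  Q = [1, 3, 4, 5, 6, 7] / [2, 8, 9]
Final shape: (6, 3).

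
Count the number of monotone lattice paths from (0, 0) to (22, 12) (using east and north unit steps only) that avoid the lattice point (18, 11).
Number of paths = 375367590

Total paths from (0, 0) to (22, 12): C(34, 22) = 548354040. Paths through (18, 11): (paths (0, 0) → (18, 11)) × (paths (18, 11) → (22, 12)) = C(29, 18) · C(5, 4) = 34597290 · 5 = 172986450. Avoidance count = 548354040 − 172986450 = 375367590.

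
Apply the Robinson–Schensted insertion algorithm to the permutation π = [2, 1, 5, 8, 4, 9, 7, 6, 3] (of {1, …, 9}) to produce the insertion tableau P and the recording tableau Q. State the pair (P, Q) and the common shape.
P = [1, 3, 6, 9] / [2, 4, 7] / [5] / [8];  Q = [1, 3, 4, 6] / [2, 5, 7] / [8] / [9];  common shape = (4, 3, 1, 1)

Row-insert the values π_1, π_2, … into P one at a time, bumping the leftmost entry strictly greater than the inserted value down to the next row. The recording tableau Q records, in position (i, j), the step at which that cell was added to P.
  Insert 2 (step 1): P = [2];  Q = [1]
  Insert 1 (step 2): P = [1] / [2];  Q = [1] / [2]
  Insert 5 (step 3): P = [1, 5] / [2];  Q = [1, 3] / [2]
  Insert 8 (step 4): P = [1, 5, 8] / [2];  Q = [1, 3, 4] / [2]
  Insert 4 (step 5): P = [1, 4, 8] / [2, 5];  Q = [1, 3, 4] / [2, 5]
  Insert 9 (step 6): P = [1, 4, 8, 9] / [2, 5];  Q = [1, 3, 4, 6] / [2, 5]
  Insert 7 (step 7): P = [1, 4, 7, 9] / [2, 5, 8];  Q = [1, 3, 4, 6] / [2, 5, 7]
  Insert 6 (step 8): P = [1, 4, 6, 9] / [2, 5, 7] / [8];  Q = [1, 3, 4, 6] / [2, 5, 7] / [8]
  Insert 3 (step 9): P = [1, 3, 6, 9] / [2, 4, 7] / [5] / [8];  Q = [1, 3, 4, 6] / [2, 5, 7] / [8] / [9]
Final shape: (4, 3, 1, 1).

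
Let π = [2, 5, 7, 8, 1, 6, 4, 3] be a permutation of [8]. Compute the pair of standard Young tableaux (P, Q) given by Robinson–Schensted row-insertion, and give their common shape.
P = [1, 3, 6, 8] / [2, 4] / [5] / [7];  Q = [1, 2, 3, 4] / [5, 6] / [7] / [8];  common shape = (4, 2, 1, 1)

Row-insert the values π_1, π_2, … into P one at a time, bumping the leftmost entry strictly greater than the inserted value down to the next row. The recording tableau Q records, in position (i, j), the step at which that cell was added to P.
  Insert 2 (step 1): P = [2];  Q = [1]
  Insert 5 (step 2): P = [2, 5];  Q = [1, 2]
  Insert 7 (step 3): P = [2, 5, 7];  Q = [1, 2, 3]
  Insert 8 (step 4): P = [2, 5, 7, 8];  Q = [1, 2, 3, 4]
  Insert 1 (step 5): P = [1, 5, 7, 8] / [2];  Q = [1, 2, 3, 4] / [5]
  Insert 6 (step 6): P = [1, 5, 6, 8] / [2, 7];  Q = [1, 2, 3, 4] / [5, 6]
  Insert 4 (step 7): P = [1, 4, 6, 8] / [2, 5] / [7];  Q = [1, 2, 3, 4] / [5, 6] / [7]
  Insert 3 (step 8): P = [1, 3, 6, 8] / [2, 4] / [5] / [7];  Q = [1, 2, 3, 4] / [5, 6] / [7] / [8]
Final shape: (4, 2, 1, 1).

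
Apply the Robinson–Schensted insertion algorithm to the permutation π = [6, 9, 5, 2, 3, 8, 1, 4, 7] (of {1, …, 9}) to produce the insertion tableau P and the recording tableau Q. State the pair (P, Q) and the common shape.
P = [1, 3, 4, 7] / [2, 8] / [5, 9] / [6];  Q = [1, 2, 6, 9] / [3, 5] / [4, 8] / [7];  common shape = (4, 2, 2, 1)

Row-insert the values π_1, π_2, … into P one at a time, bumping the leftmost entry strictly greater than the inserted value down to the next row. The recording tableau Q records, in position (i, j), the step at which that cell was added to P.
  Insert 6 (step 1): P = [6];  Q = [1]
  Insert 9 (step 2): P = [6, 9];  Q = [1, 2]
  Insert 5 (step 3): P = [5, 9] / [6];  Q = [1, 2] / [3]
  Insert 2 (step 4): P = [2, 9] / [5] / [6];  Q = [1, 2] / [3] / [4]
  Insert 3 (step 5): P = [2, 3] / [5, 9] / [6];  Q = [1, 2] / [3, 5] / [4]
  Insert 8 (step 6): P = [2, 3, 8] / [5, 9] / [6];  Q = [1, 2, 6] / [3, 5] / [4]
  Insert 1 (step 7): P = [1, 3, 8] / [2, 9] / [5] / [6];  Q = [1, 2, 6] / [3, 5] / [4] / [7]
  Insert 4 (step 8): P = [1, 3, 4] / [2, 8] / [5, 9] / [6];  Q = [1, 2, 6] / [3, 5] / [4, 8] / [7]
  Insert 7 (step 9): P = [1, 3, 4, 7] / [2, 8] / [5, 9] / [6];  Q = [1, 2, 6, 9] / [3, 5] / [4, 8] / [7]
Final shape: (4, 2, 2, 1).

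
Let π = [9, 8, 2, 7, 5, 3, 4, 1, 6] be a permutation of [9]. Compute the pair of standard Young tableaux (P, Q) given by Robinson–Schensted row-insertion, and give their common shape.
P = [1, 3, 4, 6] / [2] / [5] / [7] / [8] / [9];  Q = [1, 4, 7, 9] / [2] / [3] / [5] / [6] / [8];  common shape = (4, 1, 1, 1, 1, 1)

Row-insert the values π_1, π_2, … into P one at a time, bumping the leftmost entry strictly greater than the inserted value down to the next row. The recording tableau Q records, in position (i, j), the step at which that cell was added to P.
  Insert 9 (step 1): P = [9];  Q = [1]
  Insert 8 (step 2): P = [8] / [9];  Q = [1] / [2]
  Insert 2 (step 3): P = [2] / [8] / [9];  Q = [1] / [2] / [3]
  Insert 7 (step 4): P = [2, 7] / [8] / [9];  Q = [1, 4] / [2] / [3]
  Insert 5 (step 5): P = [2, 5] / [7] / [8] / [9];  Q = [1, 4] / [2] / [3] / [5]
  Insert 3 (step 6): P = [2, 3] / [5] / [7] / [8] / [9];  Q = [1, 4] / [2] / [3] / [5] / [6]
  Insert 4 (step 7): P = [2, 3, 4] / [5] / [7] / [8] / [9];  Q = [1, 4, 7] / [2] / [3] / [5] / [6]
  Insert 1 (step 8): P = [1, 3, 4] / [2] / [5] / [7] / [8] / [9];  Q = [1, 4, 7] / [2] / [3] / [5] / [6] / [8]
  Insert 6 (step 9): P = [1, 3, 4, 6] / [2] / [5] / [7] / [8] / [9];  Q = [1, 4, 7, 9] / [2] / [3] / [5] / [6] / [8]
Final shape: (4, 1, 1, 1, 1, 1).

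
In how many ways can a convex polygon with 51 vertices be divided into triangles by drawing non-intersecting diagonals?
C_49 = 509552245179617138054608572

These polygon triangulations are counted by the Catalan number C_n = (1/(n + 1)) · C(2n, n). For n = 49: C_49 = (1/50) · C(98, 49) = 25477612258980856902730428600/50 = 509552245179617138054608572.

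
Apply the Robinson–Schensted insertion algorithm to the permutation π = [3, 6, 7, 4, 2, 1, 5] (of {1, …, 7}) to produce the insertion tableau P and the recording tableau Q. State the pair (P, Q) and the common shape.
P = [1, 4, 5] / [2, 7] / [3] / [6];  Q = [1, 2, 3] / [4, 7] / [5] / [6];  common shape = (3, 2, 1, 1)

Row-insert the values π_1, π_2, … into P one at a time, bumping the leftmost entry strictly greater than the inserted value down to the next row. The recording tableau Q records, in position (i, j), the step at which that cell was added to P.
  Insert 3 (step 1): P = [3];  Q = [1]
  Insert 6 (step 2): P = [3, 6];  Q = [1, 2]
  Insert 7 (step 3): P = [3, 6, 7];  Q = [1, 2, 3]
  Insert 4 (step 4): P = [3, 4, 7] / [6];  Q = [1, 2, 3] / [4]
  Insert 2 (step 5): P = [2, 4, 7] / [3] / [6];  Q = [1, 2, 3] / [4] / [5]
  Insert 1 (step 6): P = [1, 4, 7] / [2] / [3] / [6];  Q = [1, 2, 3] / [4] / [5] / [6]
  Insert 5 (step 7): P = [1, 4, 5] / [2, 7] / [3] / [6];  Q = [1, 2, 3] / [4, 7] / [5] / [6]
Final shape: (3, 2, 1, 1).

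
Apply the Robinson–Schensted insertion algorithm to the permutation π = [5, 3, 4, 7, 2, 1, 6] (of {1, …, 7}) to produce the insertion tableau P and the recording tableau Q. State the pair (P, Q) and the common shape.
P = [1, 4, 6] / [2, 7] / [3] / [5];  Q = [1, 3, 4] / [2, 7] / [5] / [6];  common shape = (3, 2, 1, 1)

Row-insert the values π_1, π_2, … into P one at a time, bumping the leftmost entry strictly greater than the inserted value down to the next row. The recording tableau Q records, in position (i, j), the step at which that cell was added to P.
  Insert 5 (step 1): P = [5];  Q = [1]
  Insert 3 (step 2): P = [3] / [5];  Q = [1] / [2]
  Insert 4 (step 3): P = [3, 4] / [5];  Q = [1, 3] / [2]
  Insert 7 (step 4): P = [3, 4, 7] / [5];  Q = [1, 3, 4] / [2]
  Insert 2 (step 5): P = [2, 4, 7] / [3] / [5];  Q = [1, 3, 4] / [2] / [5]
  Insert 1 (step 6): P = [1, 4, 7] / [2] / [3] / [5];  Q = [1, 3, 4] / [2] / [5] / [6]
  Insert 6 (step 7): P = [1, 4, 6] / [2, 7] / [3] / [5];  Q = [1, 3, 4] / [2, 7] / [5] / [6]
Final shape: (3, 2, 1, 1).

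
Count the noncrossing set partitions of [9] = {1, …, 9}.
C_9 = 4862

These noncrossing partitions are counted by the Catalan number C_n = (1/(n + 1)) · C(2n, n). For n = 9: C_9 = (1/10) · C(18, 9) = 48620/10 = 4862.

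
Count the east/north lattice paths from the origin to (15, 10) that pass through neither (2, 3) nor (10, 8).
Number of paths = 1844912

Inclusion–exclusion. Total paths: C(25, 15) = 3268760. Through P₁: C(5, 2)·C(20, 13) = 775200. Through P₂: C(18, 10)·C(7, 5) = 918918. Since P₁ is strictly southwest of P₂, a monotone path through both must visit P₁ then P₂; paths through both = C(5, 2)·C(13, 8)·C(7, 5) = 270270. Avoid both = 3268760 − 775200 − 918918 + 270270 = 1844912.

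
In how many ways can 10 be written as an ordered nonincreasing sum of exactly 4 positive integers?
p(10, 4 parts) = 9

Partitions of n into exactly k parts ↔ partitions of n − k into at most k parts (subtract 1 from each part). For n = 10, k = 4, the partitions are: 7+1+1+1, 6+2+1+1, 5+3+1+1, 5+2+2+1, 4+4+1+1, 4+3+2+1, 4+2+2+2, 3+3+3+1, 3+3+2+2. Count = 9.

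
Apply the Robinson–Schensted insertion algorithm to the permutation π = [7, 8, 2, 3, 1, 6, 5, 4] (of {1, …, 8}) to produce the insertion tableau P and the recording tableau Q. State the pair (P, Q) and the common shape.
P = [1, 3, 4] / [2, 5] / [6, 8] / [7];  Q = [1, 2, 6] / [3, 4] / [5, 7] / [8];  common shape = (3, 2, 2, 1)

Row-insert the values π_1, π_2, … into P one at a time, bumping the leftmost entry strictly greater than the inserted value down to the next row. The recording tableau Q records, in position (i, j), the step at which that cell was added to P.
  Insert 7 (step 1): P = [7];  Q = [1]
  Insert 8 (step 2): P = [7, 8];  Q = [1, 2]
  Insert 2 (step 3): P = [2, 8] / [7];  Q = [1, 2] / [3]
  Insert 3 (step 4): P = [2, 3] / [7, 8];  Q = [1, 2] / [3, 4]
  Insert 1 (step 5): P = [1, 3] / [2, 8] / [7];  Q = [1, 2] / [3, 4] / [5]
  Insert 6 (step 6): P = [1, 3, 6] / [2, 8] / [7];  Q = [1, 2, 6] / [3, 4] / [5]
  Insert 5 (step 7): P = [1, 3, 5] / [2, 6] / [7, 8];  Q = [1, 2, 6] / [3, 4] / [5, 7]
  Insert 4 (step 8): P = [1, 3, 4] / [2, 5] / [6, 8] / [7];  Q = [1, 2, 6] / [3, 4] / [5, 7] / [8]
Final shape: (3, 2, 2, 1).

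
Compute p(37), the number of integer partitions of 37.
p(37) = 21637

Compute p(n) via the recurrence p(n, m) = p(n, m−1) + p(n−m, m), where p(n, m) counts partitions of n with all parts ≤ m and p(n) = p(n, n). The base cases are p(0, m) = 1 and p(n, 0) = 0 for n > 0. Filling the table yields p(37) = 21637. (Euler's pentagonal recurrence is an alternative.)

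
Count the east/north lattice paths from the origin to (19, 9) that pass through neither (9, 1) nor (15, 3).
Number of paths = 6356760

Inclusion–exclusion. Total paths: C(28, 19) = 6906900. Through P₁: C(10, 9)·C(18, 10) = 437580. Through P₂: C(18, 15)·C(10, 4) = 171360. Since P₁ is strictly southwest of P₂, a monotone path through both must visit P₁ then P₂; paths through both = C(10, 9)·C(8, 6)·C(10, 4) = 58800. Avoid both = 6906900 − 437580 − 171360 + 58800 = 6356760.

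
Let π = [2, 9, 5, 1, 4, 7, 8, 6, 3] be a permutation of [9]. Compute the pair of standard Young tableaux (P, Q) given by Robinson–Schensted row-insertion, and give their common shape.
P = [1, 3, 6, 8] / [2, 4, 7] / [5] / [9];  Q = [1, 2, 6, 7] / [3, 5, 8] / [4] / [9];  common shape = (4, 3, 1, 1)

Row-insert the values π_1, π_2, … into P one at a time, bumping the leftmost entry strictly greater than the inserted value down to the next row. The recording tableau Q records, in position (i, j), the step at which that cell was added to P.
  Insert 2 (step 1): P = [2];  Q = [1]
  Insert 9 (step 2): P = [2, 9];  Q = [1, 2]
  Insert 5 (step 3): P = [2, 5] / [9];  Q = [1, 2] / [3]
  Insert 1 (step 4): P = [1, 5] / [2] / [9];  Q = [1, 2] / [3] / [4]
  Insert 4 (step 5): P = [1, 4] / [2, 5] / [9];  Q = [1, 2] / [3, 5] / [4]
  Insert 7 (step 6): P = [1, 4, 7] / [2, 5] / [9];  Q = [1, 2, 6] / [3, 5] / [4]
  Insert 8 (step 7): P = [1, 4, 7, 8] / [2, 5] / [9];  Q = [1, 2, 6, 7] / [3, 5] / [4]
  Insert 6 (step 8): P = [1, 4, 6, 8] / [2, 5, 7] / [9];  Q = [1, 2, 6, 7] / [3, 5, 8] / [4]
  Insert 3 (step 9): P = [1, 3, 6, 8] / [2, 4, 7] / [5] / [9];  Q = [1, 2, 6, 7] / [3, 5, 8] / [4] / [9]
Final shape: (4, 3, 1, 1).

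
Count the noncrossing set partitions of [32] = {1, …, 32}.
C_32 = 55534064877048198

These noncrossing partitions are counted by the Catalan number C_n = (1/(n + 1)) · C(2n, n). For n = 32: C_32 = (1/33) · C(64, 32) = 1832624140942590534/33 = 55534064877048198.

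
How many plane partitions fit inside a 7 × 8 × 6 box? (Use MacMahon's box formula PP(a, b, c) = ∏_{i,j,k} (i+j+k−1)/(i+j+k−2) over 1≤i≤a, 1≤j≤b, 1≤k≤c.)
PP(7, 8, 6) = 19702998159210080

Evaluate the triple product over i = 1..7, j = 1..8, k = 1..6. The factors are (2/1) · (3/2) · (4/3) · (5/4) · (6/5) · (7/6) · (3/2) · (4/3) · … (336 factors total). The numerators and denominators telescope so the product is an integer; carrying out the multiplication exactly gives PP(7, 8, 6) = 19702998159210080.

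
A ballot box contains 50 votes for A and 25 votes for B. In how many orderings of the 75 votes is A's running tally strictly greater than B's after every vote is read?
Strict-lead orderings = 17529515713716297876

Total orderings of the 75 votes with 50 for A: C(75, 50) = 52588547141148893628. By the Bertrand ballot formula (Cycle Lemma / reflection principle), the number of orderings in which A is strictly ahead of B throughout is (p − q)/(p + q) · C(p + q, p) = (50 − 25)/(50 + 25) · 52588547141148893628 = 17529515713716297876.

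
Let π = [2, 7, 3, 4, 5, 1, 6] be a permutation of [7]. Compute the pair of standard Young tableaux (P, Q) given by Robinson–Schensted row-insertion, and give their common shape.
P = [1, 3, 4, 5, 6] / [2] / [7];  Q = [1, 2, 4, 5, 7] / [3] / [6];  common shape = (5, 1, 1)

Row-insert the values π_1, π_2, … into P one at a time, bumping the leftmost entry strictly greater than the inserted value down to the next row. The recording tableau Q records, in position (i, j), the step at which that cell was added to P.
  Insert 2 (step 1): P = [2];  Q = [1]
  Insert 7 (step 2): P = [2, 7];  Q = [1, 2]
  Insert 3 (step 3): P = [2, 3] / [7];  Q = [1, 2] / [3]
  Insert 4 (step 4): P = [2, 3, 4] / [7];  Q = [1, 2, 4] / [3]
  Insert 5 (step 5): P = [2, 3, 4, 5] / [7];  Q = [1, 2, 4, 5] / [3]
  Insert 1 (step 6): P = [1, 3, 4, 5] / [2] / [7];  Q = [1, 2, 4, 5] / [3] / [6]
  Insert 6 (step 7): P = [1, 3, 4, 5, 6] / [2] / [7];  Q = [1, 2, 4, 5, 7] / [3] / [6]
Final shape: (5, 1, 1).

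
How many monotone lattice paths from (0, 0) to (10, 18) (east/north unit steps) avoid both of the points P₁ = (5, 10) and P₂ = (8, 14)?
Number of paths = 6038274

Inclusion–exclusion. Total paths: C(28, 10) = 13123110. Through P₁: C(15, 5)·C(13, 5) = 3864861. Through P₂: C(22, 8)·C(6, 2) = 4796550. Since P₁ is strictly southwest of P₂, a monotone path through both must visit P₁ then P₂; paths through both = C(15, 5)·C(7, 3)·C(6, 2) = 1576575. Avoid both = 13123110 − 3864861 − 4796550 + 1576575 = 6038274.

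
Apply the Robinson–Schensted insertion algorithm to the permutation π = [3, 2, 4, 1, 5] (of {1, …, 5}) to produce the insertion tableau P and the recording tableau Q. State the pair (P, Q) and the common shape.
P = [1, 4, 5] / [2] / [3];  Q = [1, 3, 5] / [2] / [4];  common shape = (3, 1, 1)

Row-insert the values π_1, π_2, … into P one at a time, bumping the leftmost entry strictly greater than the inserted value down to the next row. The recording tableau Q records, in position (i, j), the step at which that cell was added to P.
  Insert 3 (step 1): P = [3];  Q = [1]
  Insert 2 (step 2): P = [2] / [3];  Q = [1] / [2]
  Insert 4 (step 3): P = [2, 4] / [3];  Q = [1, 3] / [2]
  Insert 1 (step 4): P = [1, 4] / [2] / [3];  Q = [1, 3] / [2] / [4]
  Insert 5 (step 5): P = [1, 4, 5] / [2] / [3];  Q = [1, 3, 5] / [2] / [4]
Final shape: (3, 1, 1).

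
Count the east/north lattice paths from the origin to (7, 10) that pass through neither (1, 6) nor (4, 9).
Number of paths = 15678

Inclusion–exclusion. Total paths: C(17, 7) = 19448. Through P₁: C(7, 1)·C(10, 6) = 1470. Through P₂: C(13, 4)·C(4, 3) = 2860. Since P₁ is strictly southwest of P₂, a monotone path through both must visit P₁ then P₂; paths through both = C(7, 1)·C(6, 3)·C(4, 3) = 560. Avoid both = 19448 − 1470 − 2860 + 560 = 15678.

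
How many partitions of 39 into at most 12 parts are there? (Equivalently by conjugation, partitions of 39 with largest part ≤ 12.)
p(39, parts ≤ 12) = 19978

Use the recurrence p(n, m) = p(n, m−1) + p(n−m, m): either the largest part is < m (count p(n, m−1)) or the largest part is exactly m (remove one copy of m, count p(n−m, m)). With p(0, ·) = 1 this gives p(39, parts ≤ 12) = 19978. (By conjugating Young diagrams, this also counts partitions of 39 into at most 12 parts.)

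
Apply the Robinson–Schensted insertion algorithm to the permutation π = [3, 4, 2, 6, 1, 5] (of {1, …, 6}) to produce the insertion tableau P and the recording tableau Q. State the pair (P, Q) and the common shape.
P = [1, 4, 5] / [2, 6] / [3];  Q = [1, 2, 4] / [3, 6] / [5];  common shape = (3, 2, 1)

Row-insert the values π_1, π_2, … into P one at a time, bumping the leftmost entry strictly greater than the inserted value down to the next row. The recording tableau Q records, in position (i, j), the step at which that cell was added to P.
  Insert 3 (step 1): P = [3];  Q = [1]
  Insert 4 (step 2): P = [3, 4];  Q = [1, 2]
  Insert 2 (step 3): P = [2, 4] / [3];  Q = [1, 2] / [3]
  Insert 6 (step 4): P = [2, 4, 6] / [3];  Q = [1, 2, 4] / [3]
  Insert 1 (step 5): P = [1, 4, 6] / [2] / [3];  Q = [1, 2, 4] / [3] / [5]
  Insert 5 (step 6): P = [1, 4, 5] / [2, 6] / [3];  Q = [1, 2, 4] / [3, 6] / [5]
Final shape: (3, 2, 1).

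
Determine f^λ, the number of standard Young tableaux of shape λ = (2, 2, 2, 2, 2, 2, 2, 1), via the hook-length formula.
# SYT of shape (2, 2, 2, 2, 2, 2, 2, 1) = 1430

Hook-length formula: f^λ = n! / Π hook(c), product over all cells c of the Young diagram. For λ = (2, 2, 2, 2, 2, 2, 2, 1), n = 15 boxes. Hook lengths by row (left-to-right, top-to-bottom): [9, 7]; [8, 6]; [7, 5]; [6, 4]; [5, 3]; [4, 2]; [3, 1]; [1]. Product of hooks = 914457600. So f^λ = 15! / 914457600 = 1307674368000 / 914457600 = 1430.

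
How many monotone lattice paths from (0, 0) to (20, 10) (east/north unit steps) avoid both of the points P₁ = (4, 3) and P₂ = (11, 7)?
Number of paths = 17004240

Inclusion–exclusion. Total paths: C(30, 20) = 30045015. Through P₁: C(7, 4)·C(23, 16) = 8580495. Through P₂: C(18, 11)·C(12, 9) = 7001280. Since P₁ is strictly southwest of P₂, a monotone path through both must visit P₁ then P₂; paths through both = C(7, 4)·C(11, 7)·C(12, 9) = 2541000. Avoid both = 30045015 − 8580495 − 7001280 + 2541000 = 17004240.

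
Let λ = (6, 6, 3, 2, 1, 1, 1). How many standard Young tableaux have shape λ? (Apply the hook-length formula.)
# SYT of shape (6, 6, 3, 2, 1, 1, 1) = 120931200

Hook-length formula: f^λ = n! / Π hook(c), product over all cells c of the Young diagram. For λ = (6, 6, 3, 2, 1, 1, 1), n = 20 boxes. Hook lengths by row (left-to-right, top-to-bottom): [12, 8, 6, 4, 3, 2]; [11, 7, 5, 3, 2, 1]; [7, 3, 1]; [5, 1]; [3]; [2]; [1]. Product of hooks = 20118067200. So f^λ = 20! / 20118067200 = 2432902008176640000 / 20118067200 = 120931200.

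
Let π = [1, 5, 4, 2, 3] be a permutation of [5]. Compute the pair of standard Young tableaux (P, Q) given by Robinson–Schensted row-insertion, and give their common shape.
P = [1, 2, 3] / [4] / [5];  Q = [1, 2, 5] / [3] / [4];  common shape = (3, 1, 1)

Row-insert the values π_1, π_2, … into P one at a time, bumping the leftmost entry strictly greater than the inserted value down to the next row. The recording tableau Q records, in position (i, j), the step at which that cell was added to P.
  Insert 1 (step 1): P = [1];  Q = [1]
  Insert 5 (step 2): P = [1, 5];  Q = [1, 2]
  Insert 4 (step 3): P = [1, 4] / [5];  Q = [1, 2] / [3]
  Insert 2 (step 4): P = [1, 2] / [4] / [5];  Q = [1, 2] / [3] / [4]
  Insert 3 (step 5): P = [1, 2, 3] / [4] / [5];  Q = [1, 2, 5] / [3] / [4]
Final shape: (3, 1, 1).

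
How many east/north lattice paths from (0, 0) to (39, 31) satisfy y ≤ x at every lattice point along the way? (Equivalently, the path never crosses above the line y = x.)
Number of paths = 16068698726557792392

By the reflection principle (André's argument), the number of monotone paths to (39, 31) with n ≤ m that never go above y = x is C(70, 39) − C(70, 40) = 71416438784701299520 − 55347740058143507128 = 16068698726557792392.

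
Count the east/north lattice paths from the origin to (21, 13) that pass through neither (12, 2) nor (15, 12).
Number of paths = 791194562

Inclusion–exclusion. Total paths: C(34, 21) = 927983760. Through P₁: C(14, 12)·C(20, 9) = 15284360. Through P₂: C(27, 15)·C(7, 6) = 121687020. Since P₁ is strictly southwest of P₂, a monotone path through both must visit P₁ then P₂; paths through both = C(14, 12)·C(13, 3)·C(7, 6) = 182182. Avoid both = 927983760 − 15284360 − 121687020 + 182182 = 791194562.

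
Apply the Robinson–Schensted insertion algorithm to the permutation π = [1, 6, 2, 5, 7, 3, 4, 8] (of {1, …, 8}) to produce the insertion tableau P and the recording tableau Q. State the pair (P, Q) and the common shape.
P = [1, 2, 3, 4, 8] / [5, 7] / [6];  Q = [1, 2, 4, 5, 8] / [3, 7] / [6];  common shape = (5, 2, 1)

Row-insert the values π_1, π_2, … into P one at a time, bumping the leftmost entry strictly greater than the inserted value down to the next row. The recording tableau Q records, in position (i, j), the step at which that cell was added to P.
  Insert 1 (step 1): P = [1];  Q = [1]
  Insert 6 (step 2): P = [1, 6];  Q = [1, 2]
  Insert 2 (step 3): P = [1, 2] / [6];  Q = [1, 2] / [3]
  Insert 5 (step 4): P = [1, 2, 5] / [6];  Q = [1, 2, 4] / [3]
  Insert 7 (step 5): P = [1, 2, 5, 7] / [6];  Q = [1, 2, 4, 5] / [3]
  Insert 3 (step 6): P = [1, 2, 3, 7] / [5] / [6];  Q = [1, 2, 4, 5] / [3] / [6]
  Insert 4 (step 7): P = [1, 2, 3, 4] / [5, 7] / [6];  Q = [1, 2, 4, 5] / [3, 7] / [6]
  Insert 8 (step 8): P = [1, 2, 3, 4, 8] / [5, 7] / [6];  Q = [1, 2, 4, 5, 8] / [3, 7] / [6]
Final shape: (5, 2, 1).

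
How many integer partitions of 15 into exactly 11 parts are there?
p(15, 11 parts) = 5

Partitions of n into exactly k parts ↔ partitions of n − k into at most k parts (subtract 1 from each part). For n = 15, k = 11, the partitions are: 5+1+1+1+1+1+1+1+1+1+1, 4+2+1+1+1+1+1+1+1+1+1, 3+3+1+1+1+1+1+1+1+1+1, 3+2+2+1+1+1+1+1+1+1+1, 2+2+2+2+1+1+1+1+1+1+1. Count = 5.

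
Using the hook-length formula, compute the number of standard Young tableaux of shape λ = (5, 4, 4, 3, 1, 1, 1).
# SYT of shape (5, 4, 4, 3, 1, 1, 1) = 26453700

Hook-length formula: f^λ = n! / Π hook(c), product over all cells c of the Young diagram. For λ = (5, 4, 4, 3, 1, 1, 1), n = 19 boxes. Hook lengths by row (left-to-right, top-to-bottom): [11, 7, 6, 4, 1]; [9, 5, 4, 2]; [8, 4, 3, 1]; [6, 2, 1]; [3]; [2]; [1]. Product of hooks = 4598415360. So f^λ = 19! / 4598415360 = 121645100408832000 / 4598415360 = 26453700.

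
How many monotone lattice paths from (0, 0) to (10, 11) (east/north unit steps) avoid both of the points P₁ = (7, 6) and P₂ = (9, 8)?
Number of paths = 200564

Inclusion–exclusion. Total paths: C(21, 10) = 352716. Through P₁: C(13, 7)·C(8, 3) = 96096. Through P₂: C(17, 9)·C(4, 1) = 97240. Since P₁ is strictly southwest of P₂, a monotone path through both must visit P₁ then P₂; paths through both = C(13, 7)·C(4, 2)·C(4, 1) = 41184. Avoid both = 352716 − 96096 − 97240 + 41184 = 200564.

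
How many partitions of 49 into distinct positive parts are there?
q(49) = 3264

A partition into distinct parts is a strictly decreasing sequence summing to n. The recurrence d(n, m) = d(n, m−1) + d(n−m, m−1) (use part m at most once) with q(n) = d(n, n) gives q(49) = 3264. (Euler's theorem: # distinct-part partitions = # odd-part partitions.)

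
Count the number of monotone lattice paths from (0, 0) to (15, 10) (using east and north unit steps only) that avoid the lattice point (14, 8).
Number of paths = 2309450

Total paths from (0, 0) to (15, 10): C(25, 15) = 3268760. Paths through (14, 8): (paths (0, 0) → (14, 8)) × (paths (14, 8) → (15, 10)) = C(22, 14) · C(3, 1) = 319770 · 3 = 959310. Avoidance count = 3268760 − 959310 = 2309450.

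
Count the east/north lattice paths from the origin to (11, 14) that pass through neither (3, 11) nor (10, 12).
Number of paths = 2466138

Inclusion–exclusion. Total paths: C(25, 11) = 4457400. Through P₁: C(14, 3)·C(11, 8) = 60060. Through P₂: C(22, 10)·C(3, 1) = 1939938. Since P₁ is strictly southwest of P₂, a monotone path through both must visit P₁ then P₂; paths through both = C(14, 3)·C(8, 7)·C(3, 1) = 8736. Avoid both = 4457400 − 60060 − 1939938 + 8736 = 2466138.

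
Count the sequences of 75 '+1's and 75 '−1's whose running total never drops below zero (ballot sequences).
C_75 = 1221395654430378811828760722007962130791020

These ballot sequences are counted by the Catalan number C_n = (1/(n + 1)) · C(2n, n). For n = 75: C_75 = (1/76) · C(150, 75) = 92826069736708789698985814872605121940117520/76 = 1221395654430378811828760722007962130791020.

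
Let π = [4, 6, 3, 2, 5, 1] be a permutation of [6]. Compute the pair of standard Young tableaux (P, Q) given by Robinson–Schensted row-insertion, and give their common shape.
P = [1, 5] / [2, 6] / [3] / [4];  Q = [1, 2] / [3, 5] / [4] / [6];  common shape = (2, 2, 1, 1)

Row-insert the values π_1, π_2, … into P one at a time, bumping the leftmost entry strictly greater than the inserted value down to the next row. The recording tableau Q records, in position (i, j), the step at which that cell was added to P.
  Insert 4 (step 1): P = [4];  Q = [1]
  Insert 6 (step 2): P = [4, 6];  Q = [1, 2]
  Insert 3 (step 3): P = [3, 6] / [4];  Q = [1, 2] / [3]
  Insert 2 (step 4): P = [2, 6] / [3] / [4];  Q = [1, 2] / [3] / [4]
  Insert 5 (step 5): P = [2, 5] / [3, 6] / [4];  Q = [1, 2] / [3, 5] / [4]
  Insert 1 (step 6): P = [1, 5] / [2, 6] / [3] / [4];  Q = [1, 2] / [3, 5] / [4] / [6]
Final shape: (2, 2, 1, 1).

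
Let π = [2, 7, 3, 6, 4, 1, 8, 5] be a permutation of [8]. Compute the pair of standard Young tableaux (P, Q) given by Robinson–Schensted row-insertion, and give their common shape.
P = [1, 3, 4, 5] / [2, 8] / [6] / [7];  Q = [1, 2, 4, 7] / [3, 8] / [5] / [6];  common shape = (4, 2, 1, 1)

Row-insert the values π_1, π_2, … into P one at a time, bumping the leftmost entry strictly greater than the inserted value down to the next row. The recording tableau Q records, in position (i, j), the step at which that cell was added to P.
  Insert 2 (step 1): P = [2];  Q = [1]
  Insert 7 (step 2): P = [2, 7];  Q = [1, 2]
  Insert 3 (step 3): P = [2, 3] / [7];  Q = [1, 2] / [3]
  Insert 6 (step 4): P = [2, 3, 6] / [7];  Q = [1, 2, 4] / [3]
  Insert 4 (step 5): P = [2, 3, 4] / [6] / [7];  Q = [1, 2, 4] / [3] / [5]
  Insert 1 (step 6): P = [1, 3, 4] / [2] / [6] / [7];  Q = [1, 2, 4] / [3] / [5] / [6]
  Insert 8 (step 7): P = [1, 3, 4, 8] / [2] / [6] / [7];  Q = [1, 2, 4, 7] / [3] / [5] / [6]
  Insert 5 (step 8): P = [1, 3, 4, 5] / [2, 8] / [6] / [7];  Q = [1, 2, 4, 7] / [3, 8] / [5] / [6]
Final shape: (4, 2, 1, 1).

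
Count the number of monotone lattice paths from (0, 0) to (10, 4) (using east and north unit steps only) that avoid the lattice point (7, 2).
Number of paths = 641

Total paths from (0, 0) to (10, 4): C(14, 10) = 1001. Paths through (7, 2): (paths (0, 0) → (7, 2)) × (paths (7, 2) → (10, 4)) = C(9, 7) · C(5, 3) = 36 · 10 = 360. Avoidance count = 1001 − 360 = 641.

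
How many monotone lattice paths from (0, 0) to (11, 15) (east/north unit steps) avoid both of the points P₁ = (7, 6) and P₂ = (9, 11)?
Number of paths = 4520360

Inclusion–exclusion. Total paths: C(26, 11) = 7726160. Through P₁: C(13, 7)·C(13, 4) = 1226940. Through P₂: C(20, 9)·C(6, 2) = 2519400. Since P₁ is strictly southwest of P₂, a monotone path through both must visit P₁ then P₂; paths through both = C(13, 7)·C(7, 2)·C(6, 2) = 540540. Avoid both = 7726160 − 1226940 − 2519400 + 540540 = 4520360.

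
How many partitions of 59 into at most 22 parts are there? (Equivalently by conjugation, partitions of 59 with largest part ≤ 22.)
p(59, parts ≤ 22) = 733212

Use the recurrence p(n, m) = p(n, m−1) + p(n−m, m): either the largest part is < m (count p(n, m−1)) or the largest part is exactly m (remove one copy of m, count p(n−m, m)). With p(0, ·) = 1 this gives p(59, parts ≤ 22) = 733212. (By conjugating Young diagrams, this also counts partitions of 59 into at most 22 parts.)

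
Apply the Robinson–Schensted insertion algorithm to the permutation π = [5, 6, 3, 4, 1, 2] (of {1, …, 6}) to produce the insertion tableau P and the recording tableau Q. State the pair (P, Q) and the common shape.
P = [1, 2] / [3, 4] / [5, 6];  Q = [1, 2] / [3, 4] / [5, 6];  common shape = (2, 2, 2)

Row-insert the values π_1, π_2, … into P one at a time, bumping the leftmost entry strictly greater than the inserted value down to the next row. The recording tableau Q records, in position (i, j), the step at which that cell was added to P.
  Insert 5 (step 1): P = [5];  Q = [1]
  Insert 6 (step 2): P = [5, 6];  Q = [1, 2]
  Insert 3 (step 3): P = [3, 6] / [5];  Q = [1, 2] / [3]
  Insert 4 (step 4): P = [3, 4] / [5, 6];  Q = [1, 2] / [3, 4]
  Insert 1 (step 5): P = [1, 4] / [3, 6] / [5];  Q = [1, 2] / [3, 4] / [5]
  Insert 2 (step 6): P = [1, 2] / [3, 4] / [5, 6];  Q = [1, 2] / [3, 4] / [5, 6]
Final shape: (2, 2, 2).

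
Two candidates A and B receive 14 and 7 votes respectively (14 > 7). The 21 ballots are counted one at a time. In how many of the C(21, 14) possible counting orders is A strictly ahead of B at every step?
Strict-lead orderings = 38760

Total orderings of the 21 votes with 14 for A: C(21, 14) = 116280. By the Bertrand ballot formula (Cycle Lemma / reflection principle), the number of orderings in which A is strictly ahead of B throughout is (p − q)/(p + q) · C(p + q, p) = (14 − 7)/(14 + 7) · 116280 = 38760.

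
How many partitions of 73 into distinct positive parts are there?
q(73) = 40026

A partition into distinct parts is a strictly decreasing sequence summing to n. The recurrence d(n, m) = d(n, m−1) + d(n−m, m−1) (use part m at most once) with q(n) = d(n, n) gives q(73) = 40026. (Euler's theorem: # distinct-part partitions = # odd-part partitions.)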